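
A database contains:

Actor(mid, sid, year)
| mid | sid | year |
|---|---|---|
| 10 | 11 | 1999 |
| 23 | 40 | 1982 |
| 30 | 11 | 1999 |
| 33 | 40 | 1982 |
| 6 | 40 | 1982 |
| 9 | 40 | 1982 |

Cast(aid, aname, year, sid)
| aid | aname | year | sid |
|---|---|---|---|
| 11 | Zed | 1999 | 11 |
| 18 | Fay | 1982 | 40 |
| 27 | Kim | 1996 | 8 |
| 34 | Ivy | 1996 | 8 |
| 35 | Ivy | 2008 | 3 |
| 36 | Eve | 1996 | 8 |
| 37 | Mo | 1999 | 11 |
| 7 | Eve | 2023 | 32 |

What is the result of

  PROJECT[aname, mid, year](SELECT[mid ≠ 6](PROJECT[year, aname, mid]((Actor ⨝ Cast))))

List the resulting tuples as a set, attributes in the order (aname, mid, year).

{(Fay, 23, 1982), (Fay, 33, 1982), (Fay, 9, 1982), (Mo, 10, 1999), (Mo, 30, 1999), (Zed, 10, 1999), (Zed, 30, 1999)}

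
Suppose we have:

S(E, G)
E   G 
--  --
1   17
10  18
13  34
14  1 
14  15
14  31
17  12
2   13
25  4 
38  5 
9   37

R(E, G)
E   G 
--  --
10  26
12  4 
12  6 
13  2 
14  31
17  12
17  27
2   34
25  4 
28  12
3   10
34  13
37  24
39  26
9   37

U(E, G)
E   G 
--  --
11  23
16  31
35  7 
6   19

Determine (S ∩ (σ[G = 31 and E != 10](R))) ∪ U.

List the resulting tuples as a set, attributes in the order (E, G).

{(11, 23), (14, 31), (16, 31), (35, 7), (6, 19)}

Filtering on G = 31 and E != 10 leaves {(14, 31)}.
Set intersection of the two operands is {(14, 31)}.
Set union of the two operands is {(11, 23), (14, 31), (16, 31), (35, 7), (6, 19)}.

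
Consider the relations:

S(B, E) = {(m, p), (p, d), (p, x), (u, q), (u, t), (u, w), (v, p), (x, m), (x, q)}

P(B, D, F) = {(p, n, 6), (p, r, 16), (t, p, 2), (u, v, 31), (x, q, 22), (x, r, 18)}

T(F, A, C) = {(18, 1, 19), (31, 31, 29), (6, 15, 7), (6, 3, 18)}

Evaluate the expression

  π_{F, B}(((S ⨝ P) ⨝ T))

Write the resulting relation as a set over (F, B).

{(18, x), (31, u), (6, p)}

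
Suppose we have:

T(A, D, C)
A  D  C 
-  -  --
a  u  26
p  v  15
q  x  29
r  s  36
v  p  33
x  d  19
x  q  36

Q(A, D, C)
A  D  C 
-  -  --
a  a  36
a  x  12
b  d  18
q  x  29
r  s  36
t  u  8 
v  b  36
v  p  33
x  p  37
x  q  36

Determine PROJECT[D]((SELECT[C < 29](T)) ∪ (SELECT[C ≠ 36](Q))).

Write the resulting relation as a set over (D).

{d, p, u, v, x}

Filtering on C < 29 leaves {(a, u, 26), (p, v, 15), (x, d, 19)}.
Filtering on C ≠ 36 leaves {(a, x, 12), (b, d, 18), (q, x, 29), (t, u, 8), (v, p, 33), (x, p, 37)}.
Set union of the two operands is {(a, u, 26), (a, x, 12), (b, d, 18), (p, v, 15), (q, x, 29), (t, u, 8), (v, p, 33), (x, d, 19), (x, p, 37)}.
Keep only column(s) D (4 duplicate(s) eliminated): {d, p, u, v, x}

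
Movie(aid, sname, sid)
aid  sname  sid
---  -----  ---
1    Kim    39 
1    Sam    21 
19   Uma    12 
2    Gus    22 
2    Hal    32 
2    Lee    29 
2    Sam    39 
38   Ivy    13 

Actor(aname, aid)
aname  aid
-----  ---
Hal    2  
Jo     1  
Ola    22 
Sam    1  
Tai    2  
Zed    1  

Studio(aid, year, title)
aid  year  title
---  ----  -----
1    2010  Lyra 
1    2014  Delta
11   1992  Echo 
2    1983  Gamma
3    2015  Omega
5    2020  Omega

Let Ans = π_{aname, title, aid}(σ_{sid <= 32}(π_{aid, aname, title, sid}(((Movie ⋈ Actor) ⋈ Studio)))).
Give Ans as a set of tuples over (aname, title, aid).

Joining Movie and Actor on aid yields {(1, Kim, 39, Jo), (1, Kim, 39, Sam), (1, Kim, 39, Zed), (1, Sam, 21, Jo), (1, Sam, 21, Sam), (1, Sam, 21, Zed), (2, Gus, 22, Hal), (2, Gus, 22, Tai), (2, Hal, 32, Hal), (2, Hal, 32, Tai), (2, Lee, 29, Hal), (2, Lee, 29, Tai), (2, Sam, 39, Hal), (2, Sam, 39, Tai)}.
Joining (Movie ⋈ Actor) and Studio on aid yields {(1, Kim, 39, Jo, 2010, Lyra), (1, Kim, 39, Jo, 2014, Delta), (1, Kim, 39, Sam, 2010, Lyra), (1, Kim, 39, Sam, 2014, Delta), (1, Kim, 39, Zed, 2010, Lyra), (1, Kim, 39, Zed, 2014, Delta), (1, Sam, 21, Jo, 2010, Lyra), (1, Sam, 21, Jo, 2014, Delta), (1, Sam, 21, Sam, 2010, Lyra), (1, Sam, 21, Sam, 2014, Delta), (1, Sam, 21, Zed, 2010, Lyra), (1, Sam, 21, Zed, 2014, Delta), (2, Gus, 22, Hal, 1983, Gamma), (2, Gus, 22, Tai, 1983, Gamma), (2, Hal, 32, Hal, 1983, Gamma), (2, Hal, 32, Tai, 1983, Gamma), (2, Lee, 29, Hal, 1983, Gamma), (2, Lee, 29, Tai, 1983, Gamma), (2, Sam, 39, Hal, 1983, Gamma), (2, Sam, 39, Tai, 1983, Gamma)}.
Keep only column(s) aid, aname, title, sid: {(1, Jo, Delta, 21), (1, Jo, Delta, 39), (1, Jo, Lyra, 21), (1, Jo, Lyra, 39), (1, Sam, Delta, 21), (1, Sam, Delta, 39), (1, Sam, Lyra, 21), (1, Sam, Lyra, 39), (1, Zed, Delta, 21), (1, Zed, Delta, 39), (1, Zed, Lyra, 21), (1, Zed, Lyra, 39), (2, Hal, Gamma, 22), (2, Hal, Gamma, 29), (2, Hal, Gamma, 32), (2, Hal, Gamma, 39), (2, Tai, Gamma, 22), (2, Tai, Gamma, 29), (2, Tai, Gamma, 32), (2, Tai, Gamma, 39)}
Apply σ_{sid <= 32}; surviving tuples: {(1, Jo, Delta, 21), (1, Jo, Lyra, 21), (1, Sam, Delta, 21), (1, Sam, Lyra, 21), (1, Zed, Delta, 21), (1, Zed, Lyra, 21), (2, Hal, Gamma, 22), (2, Hal, Gamma, 29), (2, Hal, Gamma, 32), (2, Tai, Gamma, 22), (2, Tai, Gamma, 29), (2, Tai, Gamma, 32)}
Keep only column(s) aname, title, aid (4 duplicate(s) eliminated): {(Hal, Gamma, 2), (Jo, Delta, 1), (Jo, Lyra, 1), (Sam, Delta, 1), (Sam, Lyra, 1), (Tai, Gamma, 2), (Zed, Delta, 1), (Zed, Lyra, 1)}

{(Hal, Gamma, 2), (Jo, Delta, 1), (Jo, Lyra, 1), (Sam, Delta, 1), (Sam, Lyra, 1), (Tai, Gamma, 2), (Zed, Delta, 1), (Zed, Lyra, 1)}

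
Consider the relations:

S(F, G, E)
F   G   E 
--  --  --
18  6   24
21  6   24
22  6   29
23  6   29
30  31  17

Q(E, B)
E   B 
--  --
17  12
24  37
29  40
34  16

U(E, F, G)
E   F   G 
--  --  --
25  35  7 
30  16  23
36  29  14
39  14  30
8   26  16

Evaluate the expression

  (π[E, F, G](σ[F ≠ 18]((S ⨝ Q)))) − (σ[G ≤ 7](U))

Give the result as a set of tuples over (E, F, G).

{(17, 30, 31), (24, 21, 6), (29, 22, 6), (29, 23, 6)}

S ⋈ Q (natural join on E): {(18, 6, 24, 37), (21, 6, 24, 37), (22, 6, 29, 40), (23, 6, 29, 40), (30, 31, 17, 12)}
Filtering on F ≠ 18 leaves {(21, 6, 24, 37), (22, 6, 29, 40), (23, 6, 29, 40), (30, 31, 17, 12)}.
Keep only column(s) E, F, G: {(17, 30, 31), (24, 21, 6), (29, 22, 6), (29, 23, 6)}
Filtering on G ≤ 7 leaves {(25, 35, 7)}.
Difference: {(17, 30, 31), (24, 21, 6), (29, 22, 6), (29, 23, 6)} with {(25, 35, 7)} → {(17, 30, 31), (24, 21, 6), (29, 22, 6), (29, 23, 6)}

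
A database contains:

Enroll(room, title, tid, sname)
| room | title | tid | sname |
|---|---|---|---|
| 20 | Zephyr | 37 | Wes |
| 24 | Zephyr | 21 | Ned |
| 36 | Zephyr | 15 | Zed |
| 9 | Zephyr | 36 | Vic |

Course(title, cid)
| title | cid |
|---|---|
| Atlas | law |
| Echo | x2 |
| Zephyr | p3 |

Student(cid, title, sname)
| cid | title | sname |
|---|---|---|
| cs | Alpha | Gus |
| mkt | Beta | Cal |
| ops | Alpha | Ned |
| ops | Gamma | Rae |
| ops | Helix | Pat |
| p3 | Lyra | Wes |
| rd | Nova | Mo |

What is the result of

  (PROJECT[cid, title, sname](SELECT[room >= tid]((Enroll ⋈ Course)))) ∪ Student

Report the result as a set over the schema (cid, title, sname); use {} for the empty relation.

Enroll ⋈ Course (natural join on title): {(20, Zephyr, 37, Wes, p3), (24, Zephyr, 21, Ned, p3), (36, Zephyr, 15, Zed, p3), (9, Zephyr, 36, Vic, p3)}
Selection room >= tid: {(24, Zephyr, 21, Ned, p3), (36, Zephyr, 15, Zed, p3)}
Keep only column(s) cid, title, sname: {(p3, Zephyr, Ned), (p3, Zephyr, Zed)}
Set union of the two operands is {(cs, Alpha, Gus), (mkt, Beta, Cal), (ops, Alpha, Ned), (ops, Gamma, Rae), (ops, Helix, Pat), (p3, Lyra, Wes), (p3, Zephyr, Ned), (p3, Zephyr, Zed), (rd, Nova, Mo)}.

{(cs, Alpha, Gus), (mkt, Beta, Cal), (ops, Alpha, Ned), (ops, Gamma, Rae), (ops, Helix, Pat), (p3, Lyra, Wes), (p3, Zephyr, Ned), (p3, Zephyr, Zed), (rd, Nova, Mo)}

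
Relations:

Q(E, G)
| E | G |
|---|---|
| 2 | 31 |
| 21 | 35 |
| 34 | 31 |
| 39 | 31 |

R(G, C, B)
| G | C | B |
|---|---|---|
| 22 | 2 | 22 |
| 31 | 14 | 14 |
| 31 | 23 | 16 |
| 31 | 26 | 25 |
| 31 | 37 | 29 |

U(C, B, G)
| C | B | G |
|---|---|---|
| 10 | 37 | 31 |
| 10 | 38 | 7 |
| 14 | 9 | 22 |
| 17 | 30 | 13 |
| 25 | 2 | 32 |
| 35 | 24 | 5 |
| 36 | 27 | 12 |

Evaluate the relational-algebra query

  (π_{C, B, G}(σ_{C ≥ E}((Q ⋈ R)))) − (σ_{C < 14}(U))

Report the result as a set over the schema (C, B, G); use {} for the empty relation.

Natural join on G: {(2, 31, 14, 14), (2, 31, 23, 16), (2, 31, 26, 25), (2, 31, 37, 29), (34, 31, 14, 14), (34, 31, 23, 16), (34, 31, 26, 25), (34, 31, 37, 29), (39, 31, 14, 14), (39, 31, 23, 16), (39, 31, 26, 25), (39, 31, 37, 29)}
Apply σ_{C ≥ E}; surviving tuples: {(2, 31, 14, 14), (2, 31, 23, 16), (2, 31, 26, 25), (2, 31, 37, 29), (34, 31, 37, 29)}
Projecting to C, B, G (1 duplicate(s) eliminated): {(14, 14, 31), (23, 16, 31), (26, 25, 31), (37, 29, 31)}
Apply σ_{C < 14}; surviving tuples: {(10, 37, 31), (10, 38, 7)}
Difference: {(14, 14, 31), (23, 16, 31), (26, 25, 31), (37, 29, 31)} with {(10, 37, 31), (10, 38, 7)} → {(14, 14, 31), (23, 16, 31), (26, 25, 31), (37, 29, 31)}

{(14, 14, 31), (23, 16, 31), (26, 25, 31), (37, 29, 31)}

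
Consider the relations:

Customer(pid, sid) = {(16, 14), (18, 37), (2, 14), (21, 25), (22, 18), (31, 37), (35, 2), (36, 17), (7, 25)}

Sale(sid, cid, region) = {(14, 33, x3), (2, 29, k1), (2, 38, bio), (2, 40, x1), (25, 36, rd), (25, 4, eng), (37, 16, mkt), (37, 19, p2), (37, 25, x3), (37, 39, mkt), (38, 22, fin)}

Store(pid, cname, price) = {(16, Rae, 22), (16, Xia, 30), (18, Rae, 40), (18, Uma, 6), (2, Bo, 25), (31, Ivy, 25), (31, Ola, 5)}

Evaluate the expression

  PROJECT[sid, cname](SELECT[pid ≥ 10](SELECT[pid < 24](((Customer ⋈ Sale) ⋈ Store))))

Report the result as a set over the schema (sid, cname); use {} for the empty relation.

Natural join on sid: {(16, 14, 33, x3), (18, 37, 16, mkt), (18, 37, 19, p2), (18, 37, 25, x3), (18, 37, 39, mkt), (2, 14, 33, x3), (21, 25, 36, rd), (21, 25, 4, eng), (31, 37, 16, mkt), (31, 37, 19, p2), (31, 37, 25, x3), (31, 37, 39, mkt), (35, 2, 29, k1), (35, 2, 38, bio), (35, 2, 40, x1), (7, 25, 36, rd), (7, 25, 4, eng)}
Natural join on pid: {(16, 14, 33, x3, Rae, 22), (16, 14, 33, x3, Xia, 30), (18, 37, 16, mkt, Rae, 40), (18, 37, 16, mkt, Uma, 6), (18, 37, 19, p2, Rae, 40), (18, 37, 19, p2, Uma, 6), (18, 37, 25, x3, Rae, 40), (18, 37, 25, x3, Uma, 6), (18, 37, 39, mkt, Rae, 40), (18, 37, 39, mkt, Uma, 6), (2, 14, 33, x3, Bo, 25), (31, 37, 16, mkt, Ivy, 25), (31, 37, 16, mkt, Ola, 5), (31, 37, 19, p2, Ivy, 25), (31, 37, 19, p2, Ola, 5), (31, 37, 25, x3, Ivy, 25), (31, 37, 25, x3, Ola, 5), (31, 37, 39, mkt, Ivy, 25), (31, 37, 39, mkt, Ola, 5)}
Selection pid < 24: {(16, 14, 33, x3, Rae, 22), (16, 14, 33, x3, Xia, 30), (18, 37, 16, mkt, Rae, 40), (18, 37, 16, mkt, Uma, 6), (18, 37, 19, p2, Rae, 40), (18, 37, 19, p2, Uma, 6), (18, 37, 25, x3, Rae, 40), (18, 37, 25, x3, Uma, 6), (18, 37, 39, mkt, Rae, 40), (18, 37, 39, mkt, Uma, 6), (2, 14, 33, x3, Bo, 25)}
Selection pid ≥ 10: {(16, 14, 33, x3, Rae, 22), (16, 14, 33, x3, Xia, 30), (18, 37, 16, mkt, Rae, 40), (18, 37, 16, mkt, Uma, 6), (18, 37, 19, p2, Rae, 40), (18, 37, 19, p2, Uma, 6), (18, 37, 25, x3, Rae, 40), (18, 37, 25, x3, Uma, 6), (18, 37, 39, mkt, Rae, 40), (18, 37, 39, mkt, Uma, 6)}
π[sid, cname]: project onto (sid, cname) (6 duplicate(s) eliminated) → {(14, Rae), (14, Xia), (37, Rae), (37, Uma)}

{(14, Rae), (14, Xia), (37, Rae), (37, Uma)}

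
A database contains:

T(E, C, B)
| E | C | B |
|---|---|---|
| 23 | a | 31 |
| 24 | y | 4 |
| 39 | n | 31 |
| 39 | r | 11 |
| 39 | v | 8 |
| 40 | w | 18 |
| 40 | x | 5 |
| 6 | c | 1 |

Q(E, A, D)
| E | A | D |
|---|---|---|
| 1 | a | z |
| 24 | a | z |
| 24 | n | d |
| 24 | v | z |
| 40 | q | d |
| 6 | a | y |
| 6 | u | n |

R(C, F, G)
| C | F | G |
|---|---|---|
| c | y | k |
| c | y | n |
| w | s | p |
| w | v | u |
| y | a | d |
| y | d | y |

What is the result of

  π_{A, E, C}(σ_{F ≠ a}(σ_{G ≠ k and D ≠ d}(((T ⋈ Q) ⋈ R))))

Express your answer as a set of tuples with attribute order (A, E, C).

Natural join on E: {(24, y, 4, a, z), (24, y, 4, n, d), (24, y, 4, v, z), (40, w, 18, q, d), (40, x, 5, q, d), (6, c, 1, a, y), (6, c, 1, u, n)}
Natural join on C: {(24, y, 4, a, z, a, d), (24, y, 4, a, z, d, y), (24, y, 4, n, d, a, d), (24, y, 4, n, d, d, y), (24, y, 4, v, z, a, d), (24, y, 4, v, z, d, y), (40, w, 18, q, d, s, p), (40, w, 18, q, d, v, u), (6, c, 1, a, y, y, k), (6, c, 1, a, y, y, n), (6, c, 1, u, n, y, k), (6, c, 1, u, n, y, n)}
Filtering on G ≠ k and D ≠ d leaves {(24, y, 4, a, z, a, d), (24, y, 4, a, z, d, y), (24, y, 4, v, z, a, d), (24, y, 4, v, z, d, y), (6, c, 1, a, y, y, n), (6, c, 1, u, n, y, n)}.
Filtering on F ≠ a leaves {(24, y, 4, a, z, d, y), (24, y, 4, v, z, d, y), (6, c, 1, a, y, y, n), (6, c, 1, u, n, y, n)}.
π_{A, E, C} gives {(a, 24, y), (a, 6, c), (u, 6, c), (v, 24, y)}.

{(a, 24, y), (a, 6, c), (u, 6, c), (v, 24, y)}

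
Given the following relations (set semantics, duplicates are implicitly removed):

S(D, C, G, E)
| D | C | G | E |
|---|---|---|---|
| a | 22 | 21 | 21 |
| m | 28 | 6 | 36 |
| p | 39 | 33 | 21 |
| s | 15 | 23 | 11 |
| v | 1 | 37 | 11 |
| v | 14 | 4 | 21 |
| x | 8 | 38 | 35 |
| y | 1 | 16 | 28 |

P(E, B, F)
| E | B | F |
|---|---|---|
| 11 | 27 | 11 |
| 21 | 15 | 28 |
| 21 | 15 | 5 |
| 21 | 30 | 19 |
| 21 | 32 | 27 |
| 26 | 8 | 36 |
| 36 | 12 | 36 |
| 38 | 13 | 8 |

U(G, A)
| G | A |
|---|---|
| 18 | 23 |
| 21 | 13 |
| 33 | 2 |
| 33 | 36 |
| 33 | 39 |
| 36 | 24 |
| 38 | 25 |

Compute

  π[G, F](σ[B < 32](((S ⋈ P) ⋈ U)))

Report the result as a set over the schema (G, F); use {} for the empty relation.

{(21, 19), (21, 28), (21, 5), (33, 19), (33, 28), (33, 5)}

S ⋈ P (natural join on E): {(a, 22, 21, 21, 15, 28), (a, 22, 21, 21, 15, 5), (a, 22, 21, 21, 30, 19), (a, 22, 21, 21, 32, 27), (m, 28, 6, 36, 12, 36), (p, 39, 33, 21, 15, 28), (p, 39, 33, 21, 15, 5), (p, 39, 33, 21, 30, 19), (p, 39, 33, 21, 32, 27), (s, 15, 23, 11, 27, 11), (v, 1, 37, 11, 27, 11), (v, 14, 4, 21, 15, 28), (v, 14, 4, 21, 15, 5), (v, 14, 4, 21, 30, 19), (v, 14, 4, 21, 32, 27)}
(S ⋈ P) ⋈ U (natural join on G): {(a, 22, 21, 21, 15, 28, 13), (a, 22, 21, 21, 15, 5, 13), (a, 22, 21, 21, 30, 19, 13), (a, 22, 21, 21, 32, 27, 13), (p, 39, 33, 21, 15, 28, 2), (p, 39, 33, 21, 15, 28, 36), (p, 39, 33, 21, 15, 28, 39), (p, 39, 33, 21, 15, 5, 2), (p, 39, 33, 21, 15, 5, 36), (p, 39, 33, 21, 15, 5, 39), (p, 39, 33, 21, 30, 19, 2), (p, 39, 33, 21, 30, 19, 36), (p, 39, 33, 21, 30, 19, 39), (p, 39, 33, 21, 32, 27, 2), (p, 39, 33, 21, 32, 27, 36), (p, 39, 33, 21, 32, 27, 39)}
Selection B < 32: {(a, 22, 21, 21, 15, 28, 13), (a, 22, 21, 21, 15, 5, 13), (a, 22, 21, 21, 30, 19, 13), (p, 39, 33, 21, 15, 28, 2), (p, 39, 33, 21, 15, 28, 36), (p, 39, 33, 21, 15, 28, 39), (p, 39, 33, 21, 15, 5, 2), (p, 39, 33, 21, 15, 5, 36), (p, 39, 33, 21, 15, 5, 39), (p, 39, 33, 21, 30, 19, 2), (p, 39, 33, 21, 30, 19, 36), (p, 39, 33, 21, 30, 19, 39)}
π[G, F]: project onto (G, F) (6 duplicate(s) eliminated) → {(21, 19), (21, 28), (21, 5), (33, 19), (33, 28), (33, 5)}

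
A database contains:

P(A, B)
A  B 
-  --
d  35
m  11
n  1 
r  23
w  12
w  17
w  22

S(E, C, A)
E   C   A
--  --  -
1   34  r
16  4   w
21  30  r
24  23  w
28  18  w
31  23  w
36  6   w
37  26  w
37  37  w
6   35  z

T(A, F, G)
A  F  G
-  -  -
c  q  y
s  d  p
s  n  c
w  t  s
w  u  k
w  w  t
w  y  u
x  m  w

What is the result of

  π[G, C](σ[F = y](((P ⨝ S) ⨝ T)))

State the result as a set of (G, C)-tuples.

{(u, 18), (u, 23), (u, 26), (u, 37), (u, 4), (u, 6)}

Joining P and S on A yields {(r, 23, 1, 34), (r, 23, 21, 30), (w, 12, 16, 4), (w, 12, 24, 23), (w, 12, 28, 18), (w, 12, 31, 23), (w, 12, 36, 6), (w, 12, 37, 26), (w, 12, 37, 37), (w, 17, 16, 4), (w, 17, 24, 23), (w, 17, 28, 18), (w, 17, 31, 23), (w, 17, 36, 6), (w, 17, 37, 26), (w, 17, 37, 37), (w, 22, 16, 4), (w, 22, 24, 23), (w, 22, 28, 18), (w, 22, 31, 23), (w, 22, 36, 6), (w, 22, 37, 26), (w, 22, 37, 37)}.
Joining (P ⨝ S) and T on A yields {(w, 12, 16, 4, t, s), (w, 12, 16, 4, u, k), (w, 12, 16, 4, w, t), (w, 12, 16, 4, y, u), (w, 12, 24, 23, t, s), (w, 12, 24, 23, u, k), (w, 12, 24, 23, w, t), (w, 12, 24, 23, y, u), (w, 12, 28, 18, t, s), (w, 12, 28, 18, u, k), (w, 12, 28, 18, w, t), (w, 12, 28, 18, y, u), (w, 12, 31, 23, t, s), (w, 12, 31, 23, u, k), (w, 12, 31, 23, w, t), (w, 12, 31, 23, y, u), (w, 12, 36, 6, t, s), (w, 12, 36, 6, u, k), (w, 12, 36, 6, w, t), (w, 12, 36, 6, y, u), (w, 12, 37, 26, t, s), (w, 12, 37, 26, u, k), (w, 12, 37, 26, w, t), (w, 12, 37, 26, y, u), (w, 12, 37, 37, t, s), (w, 12, 37, 37, u, k), (w, 12, 37, 37, w, t), (w, 12, 37, 37, y, u), (w, 17, 16, 4, t, s), (w, 17, 16, 4, u, k), (w, 17, 16, 4, w, t), (w, 17, 16, 4, y, u), (w, 17, 24, 23, t, s), (w, 17, 24, 23, u, k), (w, 17, 24, 23, w, t), (w, 17, 24, 23, y, u), (w, 17, 28, 18, t, s), (w, 17, 28, 18, u, k), (w, 17, 28, 18, w, t), (w, 17, 28, 18, y, u), (w, 17, 31, 23, t, s), (w, 17, 31, 23, u, k), (w, 17, 31, 23, w, t), (w, 17, 31, 23, y, u), (w, 17, 36, 6, t, s), (w, 17, 36, 6, u, k), (w, 17, 36, 6, w, t), (w, 17, 36, 6, y, u), (w, 17, 37, 26, t, s), (w, 17, 37, 26, u, k), (w, 17, 37, 26, w, t), (w, 17, 37, 26, y, u), (w, 17, 37, 37, t, s), (w, 17, 37, 37, u, k), (w, 17, 37, 37, w, t), (w, 17, 37, 37, y, u), (w, 22, 16, 4, t, s), (w, 22, 16, 4, u, k), (w, 22, 16, 4, w, t), (w, 22, 16, 4, y, u), (w, 22, 24, 23, t, s), (w, 22, 24, 23, u, k), (w, 22, 24, 23, w, t), (w, 22, 24, 23, y, u), (w, 22, 28, 18, t, s), (w, 22, 28, 18, u, k), (w, 22, 28, 18, w, t), (w, 22, 28, 18, y, u), (w, 22, 31, 23, t, s), (w, 22, 31, 23, u, k), (w, 22, 31, 23, w, t), (w, 22, 31, 23, y, u), (w, 22, 36, 6, t, s), (w, 22, 36, 6, u, k), (w, 22, 36, 6, w, t), (w, 22, 36, 6, y, u), (w, 22, 37, 26, t, s), (w, 22, 37, 26, u, k), (w, 22, 37, 26, w, t), (w, 22, 37, 26, y, u), (w, 22, 37, 37, t, s), (w, 22, 37, 37, u, k), (w, 22, 37, 37, w, t), (w, 22, 37, 37, y, u)}.
Selection F = y: {(w, 12, 16, 4, y, u), (w, 12, 24, 23, y, u), (w, 12, 28, 18, y, u), (w, 12, 31, 23, y, u), (w, 12, 36, 6, y, u), (w, 12, 37, 26, y, u), (w, 12, 37, 37, y, u), (w, 17, 16, 4, y, u), (w, 17, 24, 23, y, u), (w, 17, 28, 18, y, u), (w, 17, 31, 23, y, u), (w, 17, 36, 6, y, u), (w, 17, 37, 26, y, u), (w, 17, 37, 37, y, u), (w, 22, 16, 4, y, u), (w, 22, 24, 23, y, u), (w, 22, 28, 18, y, u), (w, 22, 31, 23, y, u), (w, 22, 36, 6, y, u), (w, 22, 37, 26, y, u), (w, 22, 37, 37, y, u)}
Keep only column(s) G, C (15 duplicate(s) eliminated): {(u, 18), (u, 23), (u, 26), (u, 37), (u, 4), (u, 6)}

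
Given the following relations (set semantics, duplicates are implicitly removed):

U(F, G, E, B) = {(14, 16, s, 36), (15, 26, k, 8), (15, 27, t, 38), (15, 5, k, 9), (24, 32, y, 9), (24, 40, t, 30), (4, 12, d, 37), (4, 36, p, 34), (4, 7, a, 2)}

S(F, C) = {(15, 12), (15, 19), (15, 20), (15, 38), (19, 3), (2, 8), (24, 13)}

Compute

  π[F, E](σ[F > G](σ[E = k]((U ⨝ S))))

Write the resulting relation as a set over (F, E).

U ⋈ S (natural join on F): {(15, 26, k, 8, 12), (15, 26, k, 8, 19), (15, 26, k, 8, 20), (15, 26, k, 8, 38), (15, 27, t, 38, 12), (15, 27, t, 38, 19), (15, 27, t, 38, 20), (15, 27, t, 38, 38), (15, 5, k, 9, 12), (15, 5, k, 9, 19), (15, 5, k, 9, 20), (15, 5, k, 9, 38), (24, 32, y, 9, 13), (24, 40, t, 30, 13)}
Selection E = k: {(15, 26, k, 8, 12), (15, 26, k, 8, 19), (15, 26, k, 8, 20), (15, 26, k, 8, 38), (15, 5, k, 9, 12), (15, 5, k, 9, 19), (15, 5, k, 9, 20), (15, 5, k, 9, 38)}
Selection F > G: {(15, 5, k, 9, 12), (15, 5, k, 9, 19), (15, 5, k, 9, 20), (15, 5, k, 9, 38)}
Keep only column(s) F, E (3 duplicate(s) eliminated): {(15, k)}

{(15, k)}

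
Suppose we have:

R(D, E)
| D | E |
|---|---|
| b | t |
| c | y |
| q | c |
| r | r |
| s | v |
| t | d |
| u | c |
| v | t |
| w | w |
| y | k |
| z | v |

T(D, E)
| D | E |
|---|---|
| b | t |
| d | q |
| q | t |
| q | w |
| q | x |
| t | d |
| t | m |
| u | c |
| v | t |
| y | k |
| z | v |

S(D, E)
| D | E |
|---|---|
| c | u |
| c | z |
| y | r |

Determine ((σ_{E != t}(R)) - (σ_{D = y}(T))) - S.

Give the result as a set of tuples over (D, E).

{(c, y), (q, c), (r, r), (s, v), (t, d), (u, c), (w, w), (z, v)}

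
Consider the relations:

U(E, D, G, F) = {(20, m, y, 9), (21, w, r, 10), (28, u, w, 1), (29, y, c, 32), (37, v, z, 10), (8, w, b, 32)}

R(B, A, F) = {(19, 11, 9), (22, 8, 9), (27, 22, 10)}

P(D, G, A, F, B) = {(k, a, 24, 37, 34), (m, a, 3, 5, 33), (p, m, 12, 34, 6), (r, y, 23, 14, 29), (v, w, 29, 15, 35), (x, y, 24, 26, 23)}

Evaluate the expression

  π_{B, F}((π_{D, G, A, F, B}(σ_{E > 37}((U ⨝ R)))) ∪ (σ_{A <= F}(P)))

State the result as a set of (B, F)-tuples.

U ⋈ R (natural join on F): {(20, m, y, 9, 19, 11), (20, m, y, 9, 22, 8), (21, w, r, 10, 27, 22), (37, v, z, 10, 27, 22)}
Filtering on E > 37 leaves {}.
π[D, G, A, F, B]: project onto (D, G, A, F, B) → {}
Filtering on A <= F leaves {(k, a, 24, 37, 34), (m, a, 3, 5, 33), (p, m, 12, 34, 6), (x, y, 24, 26, 23)}.
Taking the union: {(k, a, 24, 37, 34), (m, a, 3, 5, 33), (p, m, 12, 34, 6), (x, y, 24, 26, 23)}
π[B, F]: project onto (B, F) → {(23, 26), (33, 5), (34, 37), (6, 34)}

{(23, 26), (33, 5), (34, 37), (6, 34)}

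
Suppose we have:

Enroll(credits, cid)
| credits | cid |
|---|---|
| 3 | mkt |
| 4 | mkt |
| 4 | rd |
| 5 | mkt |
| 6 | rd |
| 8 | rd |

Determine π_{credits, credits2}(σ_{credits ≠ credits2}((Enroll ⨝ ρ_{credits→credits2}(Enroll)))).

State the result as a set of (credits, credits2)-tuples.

ρ[credits→credits2]: schema becomes (credits2, cid); tuples unchanged.
Enroll ⋈ ρ_{credits→credits2}(Enroll) (natural join on cid): {(3, mkt, 3), (3, mkt, 4), (3, mkt, 5), (4, mkt, 3), (4, mkt, 4), (4, mkt, 5), (4, rd, 4), (4, rd, 6), (4, rd, 8), (5, mkt, 3), (5, mkt, 4), (5, mkt, 5), (6, rd, 4), (6, rd, 6), (6, rd, 8), (8, rd, 4), (8, rd, 6), (8, rd, 8)}
σ[credits ≠ credits2]: keep tuples satisfying credits ≠ credits2 → {(3, mkt, 4), (3, mkt, 5), (4, mkt, 3), (4, mkt, 5), (4, rd, 6), (4, rd, 8), (5, mkt, 3), (5, mkt, 4), (6, rd, 4), (6, rd, 8), (8, rd, 4), (8, rd, 6)}
Keep only column(s) credits, credits2: {(3, 4), (3, 5), (4, 3), (4, 5), (4, 6), (4, 8), (5, 3), (5, 4), (6, 4), (6, 8), (8, 4), (8, 6)}

{(3, 4), (3, 5), (4, 3), (4, 5), (4, 6), (4, 8), (5, 3), (5, 4), (6, 4), (6, 8), (8, 4), (8, 6)}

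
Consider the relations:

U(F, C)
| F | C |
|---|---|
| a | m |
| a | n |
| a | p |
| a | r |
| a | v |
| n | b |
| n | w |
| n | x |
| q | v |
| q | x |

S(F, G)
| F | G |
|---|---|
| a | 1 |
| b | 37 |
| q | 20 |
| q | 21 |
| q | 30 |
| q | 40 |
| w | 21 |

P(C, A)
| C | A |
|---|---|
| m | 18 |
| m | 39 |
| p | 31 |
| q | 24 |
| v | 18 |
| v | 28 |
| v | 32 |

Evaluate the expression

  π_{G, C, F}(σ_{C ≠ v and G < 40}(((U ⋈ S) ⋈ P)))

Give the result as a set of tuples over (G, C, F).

{(1, m, a), (1, p, a)}

Joining U and S on F yields {(a, m, 1), (a, n, 1), (a, p, 1), (a, r, 1), (a, v, 1), (q, v, 20), (q, v, 21), (q, v, 30), (q, v, 40), (q, x, 20), (q, x, 21), (q, x, 30), (q, x, 40)}.
Joining (U ⋈ S) and P on C yields {(a, m, 1, 18), (a, m, 1, 39), (a, p, 1, 31), (a, v, 1, 18), (a, v, 1, 28), (a, v, 1, 32), (q, v, 20, 18), (q, v, 20, 28), (q, v, 20, 32), (q, v, 21, 18), (q, v, 21, 28), (q, v, 21, 32), (q, v, 30, 18), (q, v, 30, 28), (q, v, 30, 32), (q, v, 40, 18), (q, v, 40, 28), (q, v, 40, 32)}.
σ[C ≠ v and G < 40]: keep tuples satisfying C ≠ v and G < 40 → {(a, m, 1, 18), (a, m, 1, 39), (a, p, 1, 31)}
π[G, C, F]: project onto (G, C, F) (1 duplicate(s) eliminated) → {(1, m, a), (1, p, a)}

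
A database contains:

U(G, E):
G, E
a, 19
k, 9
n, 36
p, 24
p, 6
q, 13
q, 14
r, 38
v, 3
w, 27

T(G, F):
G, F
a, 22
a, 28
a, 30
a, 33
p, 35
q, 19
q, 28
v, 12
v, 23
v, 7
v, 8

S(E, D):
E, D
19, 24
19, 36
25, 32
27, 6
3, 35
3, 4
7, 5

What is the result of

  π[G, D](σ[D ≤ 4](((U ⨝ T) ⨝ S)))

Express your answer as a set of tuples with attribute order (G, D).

{(v, 4)}

U ⋈ T (natural join on G): {(a, 19, 22), (a, 19, 28), (a, 19, 30), (a, 19, 33), (p, 24, 35), (p, 6, 35), (q, 13, 19), (q, 13, 28), (q, 14, 19), (q, 14, 28), (v, 3, 12), (v, 3, 23), (v, 3, 7), (v, 3, 8)}
(U ⨝ T) ⋈ S (natural join on E): {(a, 19, 22, 24), (a, 19, 22, 36), (a, 19, 28, 24), (a, 19, 28, 36), (a, 19, 30, 24), (a, 19, 30, 36), (a, 19, 33, 24), (a, 19, 33, 36), (v, 3, 12, 35), (v, 3, 12, 4), (v, 3, 23, 35), (v, 3, 23, 4), (v, 3, 7, 35), (v, 3, 7, 4), (v, 3, 8, 35), (v, 3, 8, 4)}
Selection D ≤ 4: {(v, 3, 12, 4), (v, 3, 23, 4), (v, 3, 7, 4), (v, 3, 8, 4)}
π[G, D]: project onto (G, D) (3 duplicate(s) eliminated) → {(v, 4)}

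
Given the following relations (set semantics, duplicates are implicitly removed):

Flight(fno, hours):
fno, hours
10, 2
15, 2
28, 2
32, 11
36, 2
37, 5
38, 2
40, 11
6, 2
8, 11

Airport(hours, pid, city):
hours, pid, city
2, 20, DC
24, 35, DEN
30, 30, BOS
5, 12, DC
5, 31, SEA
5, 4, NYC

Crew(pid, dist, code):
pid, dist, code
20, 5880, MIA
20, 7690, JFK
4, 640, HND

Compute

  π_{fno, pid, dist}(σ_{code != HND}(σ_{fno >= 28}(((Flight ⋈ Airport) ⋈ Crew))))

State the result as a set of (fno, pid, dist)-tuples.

{(28, 20, 5880), (28, 20, 7690), (36, 20, 5880), (36, 20, 7690), (38, 20, 5880), (38, 20, 7690)}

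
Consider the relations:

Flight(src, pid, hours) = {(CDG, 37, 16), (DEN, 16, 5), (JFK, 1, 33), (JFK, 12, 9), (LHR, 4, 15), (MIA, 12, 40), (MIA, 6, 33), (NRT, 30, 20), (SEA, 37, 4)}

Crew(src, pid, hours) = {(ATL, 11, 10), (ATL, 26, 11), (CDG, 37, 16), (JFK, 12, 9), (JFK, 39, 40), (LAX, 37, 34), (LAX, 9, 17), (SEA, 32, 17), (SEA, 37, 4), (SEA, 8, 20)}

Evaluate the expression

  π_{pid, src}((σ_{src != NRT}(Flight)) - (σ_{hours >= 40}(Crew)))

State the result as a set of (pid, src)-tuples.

{(1, JFK), (12, JFK), (12, MIA), (16, DEN), (37, CDG), (37, SEA), (4, LHR), (6, MIA)}

σ[src != NRT]: keep tuples satisfying src != NRT → {(CDG, 37, 16), (DEN, 16, 5), (JFK, 1, 33), (JFK, 12, 9), (LHR, 4, 15), (MIA, 12, 40), (MIA, 6, 33), (SEA, 37, 4)}
σ[hours >= 40]: keep tuples satisfying hours >= 40 → {(JFK, 39, 40)}
Taking the difference: {(CDG, 37, 16), (DEN, 16, 5), (JFK, 1, 33), (JFK, 12, 9), (LHR, 4, 15), (MIA, 12, 40), (MIA, 6, 33), (SEA, 37, 4)}
Projecting to pid, src: {(1, JFK), (12, JFK), (12, MIA), (16, DEN), (37, CDG), (37, SEA), (4, LHR), (6, MIA)}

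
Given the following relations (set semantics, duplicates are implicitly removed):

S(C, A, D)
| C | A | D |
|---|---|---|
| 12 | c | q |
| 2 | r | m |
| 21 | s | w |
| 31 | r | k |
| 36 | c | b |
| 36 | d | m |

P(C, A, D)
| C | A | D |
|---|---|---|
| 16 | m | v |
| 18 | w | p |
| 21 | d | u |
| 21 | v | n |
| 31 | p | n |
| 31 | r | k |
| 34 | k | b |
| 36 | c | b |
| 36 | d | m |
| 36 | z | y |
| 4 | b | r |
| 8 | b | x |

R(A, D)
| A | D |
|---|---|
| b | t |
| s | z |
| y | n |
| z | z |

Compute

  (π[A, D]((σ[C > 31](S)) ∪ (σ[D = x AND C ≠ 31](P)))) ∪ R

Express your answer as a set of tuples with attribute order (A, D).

{(b, t), (b, x), (c, b), (d, m), (s, z), (y, n), (z, z)}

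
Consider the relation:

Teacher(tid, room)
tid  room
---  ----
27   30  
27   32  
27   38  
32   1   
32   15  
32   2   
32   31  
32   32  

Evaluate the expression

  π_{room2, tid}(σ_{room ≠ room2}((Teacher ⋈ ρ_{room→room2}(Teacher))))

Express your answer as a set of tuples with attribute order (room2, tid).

{(1, 32), (15, 32), (2, 32), (30, 27), (31, 32), (32, 27), (32, 32), (38, 27)}

ρ[room→room2]: schema becomes (tid, room2); tuples unchanged.
Natural join on tid: {(27, 30, 30), (27, 30, 32), (27, 30, 38), (27, 32, 30), (27, 32, 32), (27, 32, 38), (27, 38, 30), (27, 38, 32), (27, 38, 38), (32, 1, 1), (32, 1, 15), (32, 1, 2), (32, 1, 31), (32, 1, 32), (32, 15, 1), (32, 15, 15), (32, 15, 2), (32, 15, 31), (32, 15, 32), (32, 2, 1), (32, 2, 15), (32, 2, 2), (32, 2, 31), (32, 2, 32), (32, 31, 1), (32, 31, 15), (32, 31, 2), (32, 31, 31), (32, 31, 32), (32, 32, 1), (32, 32, 15), (32, 32, 2), (32, 32, 31), (32, 32, 32)}
Filtering on room ≠ room2 leaves {(27, 30, 32), (27, 30, 38), (27, 32, 30), (27, 32, 38), (27, 38, 30), (27, 38, 32), (32, 1, 15), (32, 1, 2), (32, 1, 31), (32, 1, 32), (32, 15, 1), (32, 15, 2), (32, 15, 31), (32, 15, 32), (32, 2, 1), (32, 2, 15), (32, 2, 31), (32, 2, 32), (32, 31, 1), (32, 31, 15), (32, 31, 2), (32, 31, 32), (32, 32, 1), (32, 32, 15), (32, 32, 2), (32, 32, 31)}.
π_{room2, tid} gives {(1, 32), (15, 32), (2, 32), (30, 27), (31, 32), (32, 27), (32, 32), (38, 27)} (18 duplicate(s) eliminated).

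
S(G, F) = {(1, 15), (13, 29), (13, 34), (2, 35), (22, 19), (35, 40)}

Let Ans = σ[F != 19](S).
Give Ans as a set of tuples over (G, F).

{(1, 15), (13, 29), (13, 34), (2, 35), (35, 40)}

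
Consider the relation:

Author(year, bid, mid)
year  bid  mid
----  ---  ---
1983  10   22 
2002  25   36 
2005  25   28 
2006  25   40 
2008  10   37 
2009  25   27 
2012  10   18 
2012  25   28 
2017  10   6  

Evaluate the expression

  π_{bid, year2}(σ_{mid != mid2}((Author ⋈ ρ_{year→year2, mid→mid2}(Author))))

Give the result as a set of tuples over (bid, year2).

{(10, 1983), (10, 2008), (10, 2012), (10, 2017), (25, 2002), (25, 2005), (25, 2006), (25, 2009), (25, 2012)}

ρ[year→year2, mid→mid2]: schema becomes (year2, bid, mid2); tuples unchanged.
Joining Author and ρ_{year→year2, mid→mid2}(Author) on bid yields {(1983, 10, 22, 1983, 22), (1983, 10, 22, 2008, 37), (1983, 10, 22, 2012, 18), (1983, 10, 22, 2017, 6), (2002, 25, 36, 2002, 36), (2002, 25, 36, 2005, 28), (2002, 25, 36, 2006, 40), (2002, 25, 36, 2009, 27), (2002, 25, 36, 2012, 28), (2005, 25, 28, 2002, 36), (2005, 25, 28, 2005, 28), (2005, 25, 28, 2006, 40), (2005, 25, 28, 2009, 27), (2005, 25, 28, 2012, 28), (2006, 25, 40, 2002, 36), (2006, 25, 40, 2005, 28), (2006, 25, 40, 2006, 40), (2006, 25, 40, 2009, 27), (2006, 25, 40, 2012, 28), (2008, 10, 37, 1983, 22), (2008, 10, 37, 2008, 37), (2008, 10, 37, 2012, 18), (2008, 10, 37, 2017, 6), (2009, 25, 27, 2002, 36), (2009, 25, 27, 2005, 28), (2009, 25, 27, 2006, 40), (2009, 25, 27, 2009, 27), (2009, 25, 27, 2012, 28), (2012, 10, 18, 1983, 22), (2012, 10, 18, 2008, 37), (2012, 10, 18, 2012, 18), (2012, 10, 18, 2017, 6), (2012, 25, 28, 2002, 36), (2012, 25, 28, 2005, 28), (2012, 25, 28, 2006, 40), (2012, 25, 28, 2009, 27), (2012, 25, 28, 2012, 28), (2017, 10, 6, 1983, 22), (2017, 10, 6, 2008, 37), (2017, 10, 6, 2012, 18), (2017, 10, 6, 2017, 6)}.
σ[mid != mid2]: keep tuples satisfying mid != mid2 → {(1983, 10, 22, 2008, 37), (1983, 10, 22, 2012, 18), (1983, 10, 22, 2017, 6), (2002, 25, 36, 2005, 28), (2002, 25, 36, 2006, 40), (2002, 25, 36, 2009, 27), (2002, 25, 36, 2012, 28), (2005, 25, 28, 2002, 36), (2005, 25, 28, 2006, 40), (2005, 25, 28, 2009, 27), (2006, 25, 40, 2002, 36), (2006, 25, 40, 2005, 28), (2006, 25, 40, 2009, 27), (2006, 25, 40, 2012, 28), (2008, 10, 37, 1983, 22), (2008, 10, 37, 2012, 18), (2008, 10, 37, 2017, 6), (2009, 25, 27, 2002, 36), (2009, 25, 27, 2005, 28), (2009, 25, 27, 2006, 40), (2009, 25, 27, 2012, 28), (2012, 10, 18, 1983, 22), (2012, 10, 18, 2008, 37), (2012, 10, 18, 2017, 6), (2012, 25, 28, 2002, 36), (2012, 25, 28, 2006, 40), (2012, 25, 28, 2009, 27), (2017, 10, 6, 1983, 22), (2017, 10, 6, 2008, 37), (2017, 10, 6, 2012, 18)}
Projecting to bid, year2 (21 duplicate(s) eliminated): {(10, 1983), (10, 2008), (10, 2012), (10, 2017), (25, 2002), (25, 2005), (25, 2006), (25, 2009), (25, 2012)}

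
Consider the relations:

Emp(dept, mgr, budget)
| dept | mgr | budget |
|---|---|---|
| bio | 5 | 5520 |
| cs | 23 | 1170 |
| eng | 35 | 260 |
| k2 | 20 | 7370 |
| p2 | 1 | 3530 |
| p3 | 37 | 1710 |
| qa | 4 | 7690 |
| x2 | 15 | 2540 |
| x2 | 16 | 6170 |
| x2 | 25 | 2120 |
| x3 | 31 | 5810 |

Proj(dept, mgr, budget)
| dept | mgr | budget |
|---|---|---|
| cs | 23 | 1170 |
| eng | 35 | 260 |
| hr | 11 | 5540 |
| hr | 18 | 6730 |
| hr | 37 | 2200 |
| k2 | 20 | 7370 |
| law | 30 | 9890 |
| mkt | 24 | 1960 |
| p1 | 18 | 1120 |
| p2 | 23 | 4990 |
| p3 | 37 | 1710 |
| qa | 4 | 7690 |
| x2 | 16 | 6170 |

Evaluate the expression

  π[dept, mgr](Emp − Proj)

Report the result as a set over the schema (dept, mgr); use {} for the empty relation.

{(bio, 5), (p2, 1), (x2, 15), (x2, 25), (x3, 31)}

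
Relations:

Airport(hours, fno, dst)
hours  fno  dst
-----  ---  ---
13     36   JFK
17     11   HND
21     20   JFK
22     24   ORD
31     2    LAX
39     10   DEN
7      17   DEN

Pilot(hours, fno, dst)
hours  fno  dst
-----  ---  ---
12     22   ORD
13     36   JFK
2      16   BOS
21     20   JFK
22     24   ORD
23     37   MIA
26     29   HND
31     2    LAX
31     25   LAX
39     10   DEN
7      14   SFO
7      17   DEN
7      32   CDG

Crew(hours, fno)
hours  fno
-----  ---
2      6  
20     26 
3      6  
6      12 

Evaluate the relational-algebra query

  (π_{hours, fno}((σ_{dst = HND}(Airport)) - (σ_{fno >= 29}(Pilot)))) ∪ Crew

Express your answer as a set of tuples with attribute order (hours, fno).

{(17, 11), (2, 6), (20, 26), (3, 6), (6, 12)}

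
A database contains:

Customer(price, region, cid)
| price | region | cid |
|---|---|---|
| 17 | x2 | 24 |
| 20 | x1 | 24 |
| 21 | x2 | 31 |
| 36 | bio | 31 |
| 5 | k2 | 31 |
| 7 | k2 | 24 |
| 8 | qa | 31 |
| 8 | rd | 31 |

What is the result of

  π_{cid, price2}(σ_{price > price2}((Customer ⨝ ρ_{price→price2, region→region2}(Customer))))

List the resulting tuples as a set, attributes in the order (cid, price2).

ρ[price→price2, region→region2]: schema becomes (price2, region2, cid); tuples unchanged.
Natural join on cid: {(17, x2, 24, 17, x2), (17, x2, 24, 20, x1), (17, x2, 24, 7, k2), (20, x1, 24, 17, x2), (20, x1, 24, 20, x1), (20, x1, 24, 7, k2), (21, x2, 31, 21, x2), (21, x2, 31, 36, bio), (21, x2, 31, 5, k2), (21, x2, 31, 8, qa), (21, x2, 31, 8, rd), (36, bio, 31, 21, x2), (36, bio, 31, 36, bio), (36, bio, 31, 5, k2), (36, bio, 31, 8, qa), (36, bio, 31, 8, rd), (5, k2, 31, 21, x2), (5, k2, 31, 36, bio), (5, k2, 31, 5, k2), (5, k2, 31, 8, qa), (5, k2, 31, 8, rd), (7, k2, 24, 17, x2), (7, k2, 24, 20, x1), (7, k2, 24, 7, k2), (8, qa, 31, 21, x2), (8, qa, 31, 36, bio), (8, qa, 31, 5, k2), (8, qa, 31, 8, qa), (8, qa, 31, 8, rd), (8, rd, 31, 21, x2), (8, rd, 31, 36, bio), (8, rd, 31, 5, k2), (8, rd, 31, 8, qa), (8, rd, 31, 8, rd)}
Apply σ_{price > price2}; surviving tuples: {(17, x2, 24, 7, k2), (20, x1, 24, 17, x2), (20, x1, 24, 7, k2), (21, x2, 31, 5, k2), (21, x2, 31, 8, qa), (21, x2, 31, 8, rd), (36, bio, 31, 21, x2), (36, bio, 31, 5, k2), (36, bio, 31, 8, qa), (36, bio, 31, 8, rd), (8, qa, 31, 5, k2), (8, rd, 31, 5, k2)}
Projecting to cid, price2 (7 duplicate(s) eliminated): {(24, 17), (24, 7), (31, 21), (31, 5), (31, 8)}

{(24, 17), (24, 7), (31, 21), (31, 5), (31, 8)}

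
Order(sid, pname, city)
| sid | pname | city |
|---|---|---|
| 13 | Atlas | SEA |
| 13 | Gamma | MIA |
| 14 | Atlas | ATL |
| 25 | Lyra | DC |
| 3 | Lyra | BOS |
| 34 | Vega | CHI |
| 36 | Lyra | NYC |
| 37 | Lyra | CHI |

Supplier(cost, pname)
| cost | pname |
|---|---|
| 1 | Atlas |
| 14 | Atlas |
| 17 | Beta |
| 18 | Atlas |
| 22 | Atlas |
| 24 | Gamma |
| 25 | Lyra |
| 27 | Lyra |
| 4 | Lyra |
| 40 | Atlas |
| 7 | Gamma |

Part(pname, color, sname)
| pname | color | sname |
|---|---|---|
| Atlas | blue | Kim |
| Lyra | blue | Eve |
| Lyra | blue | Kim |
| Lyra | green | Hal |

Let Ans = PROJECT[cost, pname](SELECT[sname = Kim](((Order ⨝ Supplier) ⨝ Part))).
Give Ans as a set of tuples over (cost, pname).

Order ⋈ Supplier (natural join on pname): {(13, Atlas, SEA, 1), (13, Atlas, SEA, 14), (13, Atlas, SEA, 18), (13, Atlas, SEA, 22), (13, Atlas, SEA, 40), (13, Gamma, MIA, 24), (13, Gamma, MIA, 7), (14, Atlas, ATL, 1), (14, Atlas, ATL, 14), (14, Atlas, ATL, 18), (14, Atlas, ATL, 22), (14, Atlas, ATL, 40), (25, Lyra, DC, 25), (25, Lyra, DC, 27), (25, Lyra, DC, 4), (3, Lyra, BOS, 25), (3, Lyra, BOS, 27), (3, Lyra, BOS, 4), (36, Lyra, NYC, 25), (36, Lyra, NYC, 27), (36, Lyra, NYC, 4), (37, Lyra, CHI, 25), (37, Lyra, CHI, 27), (37, Lyra, CHI, 4)}
(Order ⨝ Supplier) ⋈ Part (natural join on pname): {(13, Atlas, SEA, 1, blue, Kim), (13, Atlas, SEA, 14, blue, Kim), (13, Atlas, SEA, 18, blue, Kim), (13, Atlas, SEA, 22, blue, Kim), (13, Atlas, SEA, 40, blue, Kim), (14, Atlas, ATL, 1, blue, Kim), (14, Atlas, ATL, 14, blue, Kim), (14, Atlas, ATL, 18, blue, Kim), (14, Atlas, ATL, 22, blue, Kim), (14, Atlas, ATL, 40, blue, Kim), (25, Lyra, DC, 25, blue, Eve), (25, Lyra, DC, 25, blue, Kim), (25, Lyra, DC, 25, green, Hal), (25, Lyra, DC, 27, blue, Eve), (25, Lyra, DC, 27, blue, Kim), (25, Lyra, DC, 27, green, Hal), (25, Lyra, DC, 4, blue, Eve), (25, Lyra, DC, 4, blue, Kim), (25, Lyra, DC, 4, green, Hal), (3, Lyra, BOS, 25, blue, Eve), (3, Lyra, BOS, 25, blue, Kim), (3, Lyra, BOS, 25, green, Hal), (3, Lyra, BOS, 27, blue, Eve), (3, Lyra, BOS, 27, blue, Kim), (3, Lyra, BOS, 27, green, Hal), (3, Lyra, BOS, 4, blue, Eve), (3, Lyra, BOS, 4, blue, Kim), (3, Lyra, BOS, 4, green, Hal), (36, Lyra, NYC, 25, blue, Eve), (36, Lyra, NYC, 25, blue, Kim), (36, Lyra, NYC, 25, green, Hal), (36, Lyra, NYC, 27, blue, Eve), (36, Lyra, NYC, 27, blue, Kim), (36, Lyra, NYC, 27, green, Hal), (36, Lyra, NYC, 4, blue, Eve), (36, Lyra, NYC, 4, blue, Kim), (36, Lyra, NYC, 4, green, Hal), (37, Lyra, CHI, 25, blue, Eve), (37, Lyra, CHI, 25, blue, Kim), (37, Lyra, CHI, 25, green, Hal), (37, Lyra, CHI, 27, blue, Eve), (37, Lyra, CHI, 27, blue, Kim), (37, Lyra, CHI, 27, green, Hal), (37, Lyra, CHI, 4, blue, Eve), (37, Lyra, CHI, 4, blue, Kim), (37, Lyra, CHI, 4, green, Hal)}
Filtering on sname = Kim leaves {(13, Atlas, SEA, 1, blue, Kim), (13, Atlas, SEA, 14, blue, Kim), (13, Atlas, SEA, 18, blue, Kim), (13, Atlas, SEA, 22, blue, Kim), (13, Atlas, SEA, 40, blue, Kim), (14, Atlas, ATL, 1, blue, Kim), (14, Atlas, ATL, 14, blue, Kim), (14, Atlas, ATL, 18, blue, Kim), (14, Atlas, ATL, 22, blue, Kim), (14, Atlas, ATL, 40, blue, Kim), (25, Lyra, DC, 25, blue, Kim), (25, Lyra, DC, 27, blue, Kim), (25, Lyra, DC, 4, blue, Kim), (3, Lyra, BOS, 25, blue, Kim), (3, Lyra, BOS, 27, blue, Kim), (3, Lyra, BOS, 4, blue, Kim), (36, Lyra, NYC, 25, blue, Kim), (36, Lyra, NYC, 27, blue, Kim), (36, Lyra, NYC, 4, blue, Kim), (37, Lyra, CHI, 25, blue, Kim), (37, Lyra, CHI, 27, blue, Kim), (37, Lyra, CHI, 4, blue, Kim)}.
π[cost, pname]: project onto (cost, pname) (14 duplicate(s) eliminated) → {(1, Atlas), (14, Atlas), (18, Atlas), (22, Atlas), (25, Lyra), (27, Lyra), (4, Lyra), (40, Atlas)}

{(1, Atlas), (14, Atlas), (18, Atlas), (22, Atlas), (25, Lyra), (27, Lyra), (4, Lyra), (40, Atlas)}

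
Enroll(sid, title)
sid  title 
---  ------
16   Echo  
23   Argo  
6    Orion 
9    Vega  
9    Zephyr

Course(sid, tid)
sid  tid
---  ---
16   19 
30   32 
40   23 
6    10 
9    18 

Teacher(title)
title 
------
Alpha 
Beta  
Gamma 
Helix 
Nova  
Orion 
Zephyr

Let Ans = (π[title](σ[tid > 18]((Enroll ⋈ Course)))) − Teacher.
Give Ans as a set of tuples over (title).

{Echo}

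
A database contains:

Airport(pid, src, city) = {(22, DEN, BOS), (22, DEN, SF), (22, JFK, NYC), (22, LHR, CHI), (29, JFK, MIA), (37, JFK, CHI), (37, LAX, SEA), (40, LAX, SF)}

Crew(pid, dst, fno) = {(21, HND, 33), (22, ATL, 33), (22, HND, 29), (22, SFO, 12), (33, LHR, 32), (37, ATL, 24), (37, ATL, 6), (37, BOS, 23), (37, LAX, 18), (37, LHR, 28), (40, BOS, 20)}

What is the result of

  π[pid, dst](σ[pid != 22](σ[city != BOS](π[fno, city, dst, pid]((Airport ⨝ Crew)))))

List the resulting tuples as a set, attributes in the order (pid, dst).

{(37, ATL), (37, BOS), (37, LAX), (37, LHR), (40, BOS)}

Airport ⋈ Crew (natural join on pid): {(22, DEN, BOS, ATL, 33), (22, DEN, BOS, HND, 29), (22, DEN, BOS, SFO, 12), (22, DEN, SF, ATL, 33), (22, DEN, SF, HND, 29), (22, DEN, SF, SFO, 12), (22, JFK, NYC, ATL, 33), (22, JFK, NYC, HND, 29), (22, JFK, NYC, SFO, 12), (22, LHR, CHI, ATL, 33), (22, LHR, CHI, HND, 29), (22, LHR, CHI, SFO, 12), (37, JFK, CHI, ATL, 24), (37, JFK, CHI, ATL, 6), (37, JFK, CHI, BOS, 23), (37, JFK, CHI, LAX, 18), (37, JFK, CHI, LHR, 28), (37, LAX, SEA, ATL, 24), (37, LAX, SEA, ATL, 6), (37, LAX, SEA, BOS, 23), (37, LAX, SEA, LAX, 18), (37, LAX, SEA, LHR, 28), (40, LAX, SF, BOS, 20)}
Keep only column(s) fno, city, dst, pid: {(12, BOS, SFO, 22), (12, CHI, SFO, 22), (12, NYC, SFO, 22), (12, SF, SFO, 22), (18, CHI, LAX, 37), (18, SEA, LAX, 37), (20, SF, BOS, 40), (23, CHI, BOS, 37), (23, SEA, BOS, 37), (24, CHI, ATL, 37), (24, SEA, ATL, 37), (28, CHI, LHR, 37), (28, SEA, LHR, 37), (29, BOS, HND, 22), (29, CHI, HND, 22), (29, NYC, HND, 22), (29, SF, HND, 22), (33, BOS, ATL, 22), (33, CHI, ATL, 22), (33, NYC, ATL, 22), (33, SF, ATL, 22), (6, CHI, ATL, 37), (6, SEA, ATL, 37)}
Filtering on city != BOS leaves {(12, CHI, SFO, 22), (12, NYC, SFO, 22), (12, SF, SFO, 22), (18, CHI, LAX, 37), (18, SEA, LAX, 37), (20, SF, BOS, 40), (23, CHI, BOS, 37), (23, SEA, BOS, 37), (24, CHI, ATL, 37), (24, SEA, ATL, 37), (28, CHI, LHR, 37), (28, SEA, LHR, 37), (29, CHI, HND, 22), (29, NYC, HND, 22), (29, SF, HND, 22), (33, CHI, ATL, 22), (33, NYC, ATL, 22), (33, SF, ATL, 22), (6, CHI, ATL, 37), (6, SEA, ATL, 37)}.
Filtering on pid != 22 leaves {(18, CHI, LAX, 37), (18, SEA, LAX, 37), (20, SF, BOS, 40), (23, CHI, BOS, 37), (23, SEA, BOS, 37), (24, CHI, ATL, 37), (24, SEA, ATL, 37), (28, CHI, LHR, 37), (28, SEA, LHR, 37), (6, CHI, ATL, 37), (6, SEA, ATL, 37)}.
Keep only column(s) pid, dst (6 duplicate(s) eliminated): {(37, ATL), (37, BOS), (37, LAX), (37, LHR), (40, BOS)}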